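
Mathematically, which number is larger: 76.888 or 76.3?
76.888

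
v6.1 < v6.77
True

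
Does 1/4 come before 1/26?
Yes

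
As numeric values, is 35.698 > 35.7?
False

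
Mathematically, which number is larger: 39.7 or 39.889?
39.889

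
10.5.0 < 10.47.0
True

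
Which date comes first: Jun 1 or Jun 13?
Jun 1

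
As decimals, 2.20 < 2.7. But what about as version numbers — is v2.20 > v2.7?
True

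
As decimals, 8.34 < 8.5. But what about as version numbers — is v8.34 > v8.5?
True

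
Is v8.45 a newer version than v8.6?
Yes. Version numbers are compared segment by segment as integers, not as decimals: minor version 45 > 6, so v8.45 > v8.6 (even though the decimal 8.45 < 8.6).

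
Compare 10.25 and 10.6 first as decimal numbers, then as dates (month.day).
As decimals: 10.25 < 10.6. As dates: 10/25 is later than 10/6 (day 25 > day 6).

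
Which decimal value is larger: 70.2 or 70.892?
70.892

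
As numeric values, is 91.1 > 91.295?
False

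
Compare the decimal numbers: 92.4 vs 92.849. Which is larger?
92.849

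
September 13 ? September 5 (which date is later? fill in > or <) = >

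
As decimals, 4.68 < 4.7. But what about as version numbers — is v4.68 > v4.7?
True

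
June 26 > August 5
False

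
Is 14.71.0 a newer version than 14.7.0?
Yes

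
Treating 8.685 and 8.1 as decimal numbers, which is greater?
8.685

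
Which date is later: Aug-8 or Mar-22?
Aug-8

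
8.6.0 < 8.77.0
True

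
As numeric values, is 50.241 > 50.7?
False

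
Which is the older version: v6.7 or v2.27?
v2.27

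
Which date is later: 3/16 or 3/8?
3/16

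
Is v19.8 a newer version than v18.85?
Yes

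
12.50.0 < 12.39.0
False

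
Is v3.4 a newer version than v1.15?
Yes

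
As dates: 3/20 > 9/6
False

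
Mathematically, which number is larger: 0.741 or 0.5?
0.741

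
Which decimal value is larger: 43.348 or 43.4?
43.4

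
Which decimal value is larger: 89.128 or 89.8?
89.8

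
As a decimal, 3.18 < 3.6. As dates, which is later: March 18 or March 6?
March 18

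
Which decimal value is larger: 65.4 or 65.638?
65.638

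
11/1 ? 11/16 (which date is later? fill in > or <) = <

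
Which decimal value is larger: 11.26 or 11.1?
11.26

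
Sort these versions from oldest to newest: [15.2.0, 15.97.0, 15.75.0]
[15.2.0, 15.75.0, 15.97.0]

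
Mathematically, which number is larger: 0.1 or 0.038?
0.1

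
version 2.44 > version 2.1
True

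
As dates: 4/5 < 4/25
True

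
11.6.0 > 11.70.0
False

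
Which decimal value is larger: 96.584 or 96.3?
96.584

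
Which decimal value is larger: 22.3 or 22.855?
22.855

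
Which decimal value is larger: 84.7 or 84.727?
84.727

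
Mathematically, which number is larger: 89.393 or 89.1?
89.393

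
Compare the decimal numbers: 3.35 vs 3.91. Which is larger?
3.91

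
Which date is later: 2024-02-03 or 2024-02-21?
2024-02-21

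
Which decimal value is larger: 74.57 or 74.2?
74.57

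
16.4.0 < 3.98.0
False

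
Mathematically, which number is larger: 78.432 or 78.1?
78.432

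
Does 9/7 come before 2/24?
No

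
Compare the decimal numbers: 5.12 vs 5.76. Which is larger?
5.76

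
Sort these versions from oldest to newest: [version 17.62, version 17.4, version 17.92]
[version 17.4, version 17.62, version 17.92]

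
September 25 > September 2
True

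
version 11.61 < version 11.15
False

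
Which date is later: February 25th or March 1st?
March 1st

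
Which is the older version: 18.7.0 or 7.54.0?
7.54.0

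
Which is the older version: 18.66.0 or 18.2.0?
18.2.0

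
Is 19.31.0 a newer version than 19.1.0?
Yes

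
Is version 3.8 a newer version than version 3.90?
No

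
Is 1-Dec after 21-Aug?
Yes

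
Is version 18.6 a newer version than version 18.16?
No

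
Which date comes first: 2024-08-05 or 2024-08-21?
2024-08-05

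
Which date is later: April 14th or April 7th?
April 14th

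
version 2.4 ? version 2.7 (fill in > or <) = <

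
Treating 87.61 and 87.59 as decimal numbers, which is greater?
87.61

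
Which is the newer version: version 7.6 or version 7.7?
version 7.7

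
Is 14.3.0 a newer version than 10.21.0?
Yes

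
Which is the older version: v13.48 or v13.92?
v13.48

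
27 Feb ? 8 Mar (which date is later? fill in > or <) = <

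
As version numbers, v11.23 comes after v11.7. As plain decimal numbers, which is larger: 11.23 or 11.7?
11.7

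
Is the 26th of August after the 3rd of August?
Yes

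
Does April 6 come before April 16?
Yes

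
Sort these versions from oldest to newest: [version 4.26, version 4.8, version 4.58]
[version 4.8, version 4.26, version 4.58]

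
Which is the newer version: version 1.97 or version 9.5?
version 9.5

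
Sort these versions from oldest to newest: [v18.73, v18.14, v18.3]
[v18.3, v18.14, v18.73]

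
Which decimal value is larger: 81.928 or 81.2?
81.928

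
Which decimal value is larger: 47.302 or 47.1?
47.302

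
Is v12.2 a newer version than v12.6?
No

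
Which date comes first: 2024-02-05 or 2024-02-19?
2024-02-05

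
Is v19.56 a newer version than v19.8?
Yes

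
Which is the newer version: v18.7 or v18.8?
v18.8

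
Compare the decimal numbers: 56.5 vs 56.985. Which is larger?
56.985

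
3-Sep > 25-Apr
True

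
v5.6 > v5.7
False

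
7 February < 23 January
False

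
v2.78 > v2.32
True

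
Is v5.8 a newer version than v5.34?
No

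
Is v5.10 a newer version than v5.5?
Yes. Version numbers are compared segment by segment as integers, not as decimals: minor version 10 > 5, so v5.10 > v5.5 (even though the decimal 5.10 < 5.5).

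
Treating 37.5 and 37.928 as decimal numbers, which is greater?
37.928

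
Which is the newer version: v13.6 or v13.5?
v13.6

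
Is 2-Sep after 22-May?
Yes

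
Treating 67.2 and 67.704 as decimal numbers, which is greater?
67.704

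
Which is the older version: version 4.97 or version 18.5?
version 4.97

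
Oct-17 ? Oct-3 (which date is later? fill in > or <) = >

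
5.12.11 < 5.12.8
False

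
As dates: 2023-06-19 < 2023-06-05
False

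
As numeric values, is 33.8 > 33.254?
True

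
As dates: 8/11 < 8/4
False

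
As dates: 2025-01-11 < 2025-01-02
False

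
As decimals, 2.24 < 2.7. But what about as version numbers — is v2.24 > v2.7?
True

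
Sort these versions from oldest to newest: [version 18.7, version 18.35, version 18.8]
[version 18.7, version 18.8, version 18.35]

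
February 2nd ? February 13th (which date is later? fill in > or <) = <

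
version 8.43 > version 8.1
True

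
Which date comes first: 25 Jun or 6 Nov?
25 Jun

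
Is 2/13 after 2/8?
Yes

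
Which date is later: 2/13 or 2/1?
2/13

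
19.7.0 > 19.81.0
False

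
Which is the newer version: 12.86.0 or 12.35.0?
12.86.0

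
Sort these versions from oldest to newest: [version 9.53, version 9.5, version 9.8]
[version 9.5, version 9.8, version 9.53]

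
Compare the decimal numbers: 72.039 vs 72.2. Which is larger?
72.2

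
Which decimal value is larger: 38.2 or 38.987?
38.987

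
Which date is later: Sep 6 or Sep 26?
Sep 26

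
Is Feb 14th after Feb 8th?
Yes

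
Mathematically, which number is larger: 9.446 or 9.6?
9.6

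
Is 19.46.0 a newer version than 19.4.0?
Yes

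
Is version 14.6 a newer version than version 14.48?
No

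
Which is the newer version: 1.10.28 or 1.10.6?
1.10.28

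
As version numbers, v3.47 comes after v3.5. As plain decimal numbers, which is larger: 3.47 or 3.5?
3.5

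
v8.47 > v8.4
True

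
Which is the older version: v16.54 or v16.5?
v16.5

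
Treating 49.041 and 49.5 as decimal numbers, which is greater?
49.5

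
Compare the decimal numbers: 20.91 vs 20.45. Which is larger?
20.91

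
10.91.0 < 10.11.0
False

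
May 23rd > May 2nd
True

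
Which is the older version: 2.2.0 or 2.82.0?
2.2.0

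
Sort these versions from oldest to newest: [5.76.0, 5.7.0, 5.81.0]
[5.7.0, 5.76.0, 5.81.0]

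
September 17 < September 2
False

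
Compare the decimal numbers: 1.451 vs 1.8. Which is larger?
1.8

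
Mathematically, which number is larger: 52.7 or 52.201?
52.7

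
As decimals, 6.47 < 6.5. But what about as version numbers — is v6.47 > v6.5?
True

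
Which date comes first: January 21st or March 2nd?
January 21st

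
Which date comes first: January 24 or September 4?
January 24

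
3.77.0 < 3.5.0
False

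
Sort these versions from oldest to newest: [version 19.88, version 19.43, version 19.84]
[version 19.43, version 19.84, version 19.88]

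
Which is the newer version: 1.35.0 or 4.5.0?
4.5.0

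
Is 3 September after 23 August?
Yes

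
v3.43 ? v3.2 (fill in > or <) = >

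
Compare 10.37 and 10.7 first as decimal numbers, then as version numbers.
As decimals: 10.37 < 10.7. As versions: v10.37 > v10.7 (minor version 37 > 7).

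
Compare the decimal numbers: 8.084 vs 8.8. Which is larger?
8.8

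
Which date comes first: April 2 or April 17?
April 2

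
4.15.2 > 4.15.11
False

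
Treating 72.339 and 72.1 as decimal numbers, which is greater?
72.339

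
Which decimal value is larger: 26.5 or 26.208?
26.5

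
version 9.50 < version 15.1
True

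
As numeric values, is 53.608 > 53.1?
True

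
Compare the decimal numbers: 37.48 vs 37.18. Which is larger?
37.48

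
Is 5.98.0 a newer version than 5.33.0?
Yes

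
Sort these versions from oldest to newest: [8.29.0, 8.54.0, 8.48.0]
[8.29.0, 8.48.0, 8.54.0]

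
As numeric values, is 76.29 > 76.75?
False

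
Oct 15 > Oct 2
True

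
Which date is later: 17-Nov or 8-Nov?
17-Nov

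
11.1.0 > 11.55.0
False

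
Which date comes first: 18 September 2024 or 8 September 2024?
8 September 2024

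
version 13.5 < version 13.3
False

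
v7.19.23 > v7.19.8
True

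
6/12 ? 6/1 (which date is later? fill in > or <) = >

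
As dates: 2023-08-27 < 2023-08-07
False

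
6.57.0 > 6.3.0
True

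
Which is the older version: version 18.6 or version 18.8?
version 18.6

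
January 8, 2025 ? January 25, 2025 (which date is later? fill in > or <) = <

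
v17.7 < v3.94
False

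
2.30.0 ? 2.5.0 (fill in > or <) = >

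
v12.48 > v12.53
False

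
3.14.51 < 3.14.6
False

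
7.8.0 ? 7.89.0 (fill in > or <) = <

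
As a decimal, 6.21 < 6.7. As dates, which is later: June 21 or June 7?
June 21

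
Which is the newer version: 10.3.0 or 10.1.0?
10.3.0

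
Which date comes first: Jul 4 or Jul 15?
Jul 4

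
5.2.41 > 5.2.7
True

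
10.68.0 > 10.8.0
True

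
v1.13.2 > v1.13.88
False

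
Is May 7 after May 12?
No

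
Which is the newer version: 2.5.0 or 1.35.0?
2.5.0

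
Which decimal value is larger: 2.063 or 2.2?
2.2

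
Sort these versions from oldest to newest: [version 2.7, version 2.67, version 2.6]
[version 2.6, version 2.7, version 2.67]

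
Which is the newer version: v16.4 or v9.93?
v16.4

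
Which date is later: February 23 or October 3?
October 3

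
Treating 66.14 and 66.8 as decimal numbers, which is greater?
66.8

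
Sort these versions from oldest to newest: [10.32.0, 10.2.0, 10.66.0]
[10.2.0, 10.32.0, 10.66.0]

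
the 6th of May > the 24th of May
False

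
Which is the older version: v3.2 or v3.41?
v3.2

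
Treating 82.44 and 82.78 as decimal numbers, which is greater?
82.78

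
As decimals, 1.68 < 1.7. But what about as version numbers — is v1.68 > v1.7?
True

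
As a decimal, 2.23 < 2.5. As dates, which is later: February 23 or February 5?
February 23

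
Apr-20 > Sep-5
False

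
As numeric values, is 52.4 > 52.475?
False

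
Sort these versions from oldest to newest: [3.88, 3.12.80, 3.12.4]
[3.12.4, 3.12.80, 3.88]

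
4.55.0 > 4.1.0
True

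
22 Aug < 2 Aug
False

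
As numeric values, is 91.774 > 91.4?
True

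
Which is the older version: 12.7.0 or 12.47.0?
12.7.0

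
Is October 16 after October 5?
Yes. Day 16 comes after day 5 in October — this is a date comparison, not a decimal one (the decimal 10.16 would be smaller than 10.5).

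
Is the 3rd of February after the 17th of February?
No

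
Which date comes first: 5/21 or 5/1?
5/1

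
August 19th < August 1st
False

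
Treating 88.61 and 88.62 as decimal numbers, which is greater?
88.62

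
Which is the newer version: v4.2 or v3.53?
v4.2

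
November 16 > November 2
True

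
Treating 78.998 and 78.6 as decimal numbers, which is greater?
78.998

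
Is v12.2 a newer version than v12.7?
No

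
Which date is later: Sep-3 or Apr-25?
Sep-3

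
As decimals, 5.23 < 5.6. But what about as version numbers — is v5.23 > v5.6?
True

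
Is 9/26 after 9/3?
Yes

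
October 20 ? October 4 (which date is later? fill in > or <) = >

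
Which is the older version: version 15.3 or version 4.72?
version 4.72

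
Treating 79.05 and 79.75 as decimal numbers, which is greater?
79.75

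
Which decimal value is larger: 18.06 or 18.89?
18.89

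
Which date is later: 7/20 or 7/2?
7/20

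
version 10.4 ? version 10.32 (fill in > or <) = <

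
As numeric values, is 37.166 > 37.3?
False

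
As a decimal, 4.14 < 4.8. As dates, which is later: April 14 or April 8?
April 14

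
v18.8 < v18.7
False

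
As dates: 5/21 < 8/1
True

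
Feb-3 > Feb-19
False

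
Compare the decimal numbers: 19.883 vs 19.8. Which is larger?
19.883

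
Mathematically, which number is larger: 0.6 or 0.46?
0.6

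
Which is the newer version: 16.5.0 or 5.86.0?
16.5.0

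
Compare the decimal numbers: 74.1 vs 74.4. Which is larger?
74.4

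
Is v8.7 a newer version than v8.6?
Yes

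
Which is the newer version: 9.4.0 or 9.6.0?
9.6.0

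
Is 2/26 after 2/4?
Yes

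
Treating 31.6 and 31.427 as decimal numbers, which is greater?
31.6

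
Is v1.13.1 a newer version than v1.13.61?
No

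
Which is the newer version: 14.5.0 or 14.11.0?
14.11.0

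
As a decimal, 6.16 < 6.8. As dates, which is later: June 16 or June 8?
June 16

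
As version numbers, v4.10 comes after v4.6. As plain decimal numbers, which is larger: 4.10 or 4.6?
4.6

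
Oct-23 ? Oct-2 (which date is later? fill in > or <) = >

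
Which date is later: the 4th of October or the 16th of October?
the 16th of October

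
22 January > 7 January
True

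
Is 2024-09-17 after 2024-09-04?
Yes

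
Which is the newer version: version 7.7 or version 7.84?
version 7.84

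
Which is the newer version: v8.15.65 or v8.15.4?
v8.15.65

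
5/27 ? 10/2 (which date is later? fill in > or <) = <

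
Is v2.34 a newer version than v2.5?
Yes. Version numbers are compared segment by segment as integers, not as decimals: minor version 34 > 5, so v2.34 > v2.5 (even though the decimal 2.34 < 2.5).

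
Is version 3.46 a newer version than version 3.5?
Yes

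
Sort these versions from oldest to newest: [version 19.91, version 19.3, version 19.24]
[version 19.3, version 19.24, version 19.91]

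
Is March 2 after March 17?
No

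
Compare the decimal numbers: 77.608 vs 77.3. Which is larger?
77.608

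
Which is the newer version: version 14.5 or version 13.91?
version 14.5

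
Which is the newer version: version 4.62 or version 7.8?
version 7.8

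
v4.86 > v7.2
False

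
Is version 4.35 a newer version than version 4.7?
Yes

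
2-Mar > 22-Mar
False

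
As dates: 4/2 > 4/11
False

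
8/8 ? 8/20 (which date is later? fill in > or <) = <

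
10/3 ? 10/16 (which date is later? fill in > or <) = <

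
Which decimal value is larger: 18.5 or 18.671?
18.671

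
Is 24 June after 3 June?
Yes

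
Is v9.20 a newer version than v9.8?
Yes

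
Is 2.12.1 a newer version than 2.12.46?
No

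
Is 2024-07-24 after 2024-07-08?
Yes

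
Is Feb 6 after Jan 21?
Yes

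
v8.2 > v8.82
False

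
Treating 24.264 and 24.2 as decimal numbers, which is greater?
24.264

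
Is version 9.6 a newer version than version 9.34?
No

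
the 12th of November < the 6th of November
False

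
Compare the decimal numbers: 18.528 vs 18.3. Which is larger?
18.528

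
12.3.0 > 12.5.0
False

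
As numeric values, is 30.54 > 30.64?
False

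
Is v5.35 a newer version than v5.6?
Yes. Version numbers are compared segment by segment as integers, not as decimals: minor version 35 > 6, so v5.35 > v5.6 (even though the decimal 5.35 < 5.6).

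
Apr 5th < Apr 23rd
True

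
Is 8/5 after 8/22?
No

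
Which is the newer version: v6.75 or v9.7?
v9.7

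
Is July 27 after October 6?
No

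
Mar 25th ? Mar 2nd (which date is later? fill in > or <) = >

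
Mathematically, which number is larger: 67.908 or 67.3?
67.908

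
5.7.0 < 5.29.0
True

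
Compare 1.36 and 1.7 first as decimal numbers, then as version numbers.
As decimals: 1.36 < 1.7. As versions: v1.36 > v1.7 (minor version 36 > 7).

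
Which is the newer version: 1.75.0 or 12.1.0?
12.1.0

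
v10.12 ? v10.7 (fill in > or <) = >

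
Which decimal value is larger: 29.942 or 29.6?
29.942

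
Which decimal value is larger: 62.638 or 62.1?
62.638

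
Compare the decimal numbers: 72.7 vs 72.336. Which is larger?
72.7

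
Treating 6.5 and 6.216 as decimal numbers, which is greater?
6.5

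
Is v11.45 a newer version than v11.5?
Yes. Version numbers are compared segment by segment as integers, not as decimals: minor version 45 > 5, so v11.45 > v11.5 (even though the decimal 11.45 < 11.5).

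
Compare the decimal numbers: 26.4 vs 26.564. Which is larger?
26.564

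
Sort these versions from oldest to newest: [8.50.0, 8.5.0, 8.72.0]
[8.5.0, 8.50.0, 8.72.0]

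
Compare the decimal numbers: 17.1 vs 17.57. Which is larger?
17.57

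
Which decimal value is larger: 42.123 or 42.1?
42.123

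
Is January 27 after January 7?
Yes. Day 27 comes after day 7 in January — this is a date comparison, not a decimal one (the decimal 1.27 would be smaller than 1.7).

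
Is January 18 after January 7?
Yes. Day 18 comes after day 7 in January — this is a date comparison, not a decimal one (the decimal 1.18 would be smaller than 1.7).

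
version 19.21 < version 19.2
False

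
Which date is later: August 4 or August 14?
August 14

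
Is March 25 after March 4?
Yes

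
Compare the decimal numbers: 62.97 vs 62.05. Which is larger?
62.97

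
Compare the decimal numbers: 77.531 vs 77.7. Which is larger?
77.7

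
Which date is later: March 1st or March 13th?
March 13th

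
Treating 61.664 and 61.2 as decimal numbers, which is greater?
61.664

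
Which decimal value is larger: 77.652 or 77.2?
77.652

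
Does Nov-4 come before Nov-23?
Yes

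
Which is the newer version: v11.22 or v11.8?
v11.22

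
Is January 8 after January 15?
No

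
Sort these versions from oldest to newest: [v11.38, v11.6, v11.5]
[v11.5, v11.6, v11.38]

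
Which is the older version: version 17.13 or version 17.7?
version 17.7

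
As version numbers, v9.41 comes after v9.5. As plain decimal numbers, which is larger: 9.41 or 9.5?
9.5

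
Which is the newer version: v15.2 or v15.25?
v15.25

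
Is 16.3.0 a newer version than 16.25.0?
No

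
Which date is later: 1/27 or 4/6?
4/6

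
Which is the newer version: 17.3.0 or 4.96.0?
17.3.0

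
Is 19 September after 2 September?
Yes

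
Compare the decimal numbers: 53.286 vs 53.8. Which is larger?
53.8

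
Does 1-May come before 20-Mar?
No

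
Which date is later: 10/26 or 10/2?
10/26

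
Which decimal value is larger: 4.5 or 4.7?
4.7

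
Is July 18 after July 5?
Yes. Day 18 comes after day 5 in July — this is a date comparison, not a decimal one (the decimal 7.18 would be smaller than 7.5).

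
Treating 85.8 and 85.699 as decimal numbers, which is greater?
85.8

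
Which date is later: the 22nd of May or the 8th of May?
the 22nd of May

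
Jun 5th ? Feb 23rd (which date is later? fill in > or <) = >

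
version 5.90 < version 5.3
False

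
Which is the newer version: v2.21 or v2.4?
v2.21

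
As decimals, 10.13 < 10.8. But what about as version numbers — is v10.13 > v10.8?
True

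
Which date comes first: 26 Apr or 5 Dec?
26 Apr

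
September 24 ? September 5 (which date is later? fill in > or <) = >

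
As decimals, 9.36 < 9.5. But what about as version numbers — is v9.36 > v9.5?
True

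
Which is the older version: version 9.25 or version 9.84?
version 9.25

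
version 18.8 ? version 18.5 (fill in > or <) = >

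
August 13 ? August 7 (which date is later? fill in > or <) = >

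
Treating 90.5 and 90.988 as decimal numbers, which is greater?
90.988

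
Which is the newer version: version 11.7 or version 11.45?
version 11.45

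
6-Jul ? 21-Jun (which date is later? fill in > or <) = >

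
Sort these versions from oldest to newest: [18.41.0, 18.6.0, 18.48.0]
[18.6.0, 18.41.0, 18.48.0]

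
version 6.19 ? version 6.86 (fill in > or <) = <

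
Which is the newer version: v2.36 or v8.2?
v8.2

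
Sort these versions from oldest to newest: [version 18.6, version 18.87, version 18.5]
[version 18.5, version 18.6, version 18.87]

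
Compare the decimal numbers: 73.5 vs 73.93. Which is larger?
73.93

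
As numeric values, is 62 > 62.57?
False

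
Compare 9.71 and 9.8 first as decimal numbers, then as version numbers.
As decimals: 9.71 < 9.8. As versions: v9.71 > v9.8 (minor version 71 > 8).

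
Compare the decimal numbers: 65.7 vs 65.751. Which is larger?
65.751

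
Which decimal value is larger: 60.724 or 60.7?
60.724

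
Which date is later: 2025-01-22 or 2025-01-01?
2025-01-22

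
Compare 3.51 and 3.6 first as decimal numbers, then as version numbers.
As decimals: 3.51 < 3.6. As versions: v3.51 > v3.6 (minor version 51 > 6).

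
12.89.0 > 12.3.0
True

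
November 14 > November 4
True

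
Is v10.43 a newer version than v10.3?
Yes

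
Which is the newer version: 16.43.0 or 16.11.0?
16.43.0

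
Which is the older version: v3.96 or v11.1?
v3.96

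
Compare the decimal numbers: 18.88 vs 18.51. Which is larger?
18.88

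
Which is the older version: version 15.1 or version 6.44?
version 6.44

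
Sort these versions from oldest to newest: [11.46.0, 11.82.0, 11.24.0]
[11.24.0, 11.46.0, 11.82.0]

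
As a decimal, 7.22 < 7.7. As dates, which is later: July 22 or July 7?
July 22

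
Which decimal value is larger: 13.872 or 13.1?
13.872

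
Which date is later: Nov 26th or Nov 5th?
Nov 26th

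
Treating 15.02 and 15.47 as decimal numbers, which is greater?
15.47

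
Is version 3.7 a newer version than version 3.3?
Yes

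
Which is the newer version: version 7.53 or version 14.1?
version 14.1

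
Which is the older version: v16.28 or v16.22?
v16.22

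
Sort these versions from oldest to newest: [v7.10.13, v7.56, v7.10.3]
[v7.10.3, v7.10.13, v7.56]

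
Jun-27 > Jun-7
True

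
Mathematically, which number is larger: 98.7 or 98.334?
98.7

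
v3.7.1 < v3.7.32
True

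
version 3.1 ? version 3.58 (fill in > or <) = <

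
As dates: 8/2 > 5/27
True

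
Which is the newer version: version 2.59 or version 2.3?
version 2.59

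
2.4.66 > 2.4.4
True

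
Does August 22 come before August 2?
No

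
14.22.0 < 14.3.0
False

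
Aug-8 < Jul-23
False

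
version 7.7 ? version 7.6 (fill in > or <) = >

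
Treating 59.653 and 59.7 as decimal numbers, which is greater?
59.7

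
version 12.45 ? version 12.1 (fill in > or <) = >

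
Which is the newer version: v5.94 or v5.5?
v5.94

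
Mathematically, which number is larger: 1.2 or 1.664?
1.664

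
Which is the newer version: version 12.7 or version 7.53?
version 12.7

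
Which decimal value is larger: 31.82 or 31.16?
31.82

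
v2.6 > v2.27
False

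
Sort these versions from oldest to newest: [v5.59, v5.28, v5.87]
[v5.28, v5.59, v5.87]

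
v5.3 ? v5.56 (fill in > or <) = <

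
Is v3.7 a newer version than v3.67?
No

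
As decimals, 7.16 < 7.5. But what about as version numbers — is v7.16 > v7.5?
True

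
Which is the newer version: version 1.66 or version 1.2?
version 1.66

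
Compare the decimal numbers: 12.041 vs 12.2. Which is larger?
12.2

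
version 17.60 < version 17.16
False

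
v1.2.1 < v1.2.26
True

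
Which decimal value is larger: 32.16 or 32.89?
32.89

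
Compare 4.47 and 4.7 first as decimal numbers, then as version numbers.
As decimals: 4.47 < 4.7. As versions: v4.47 > v4.7 (minor version 47 > 7).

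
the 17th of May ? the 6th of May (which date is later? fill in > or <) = >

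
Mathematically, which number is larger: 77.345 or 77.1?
77.345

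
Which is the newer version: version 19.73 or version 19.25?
version 19.73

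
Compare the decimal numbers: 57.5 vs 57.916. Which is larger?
57.916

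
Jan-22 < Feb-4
True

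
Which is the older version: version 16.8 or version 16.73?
version 16.8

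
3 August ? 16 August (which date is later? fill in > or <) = <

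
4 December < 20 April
False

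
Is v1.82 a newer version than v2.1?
No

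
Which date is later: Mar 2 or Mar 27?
Mar 27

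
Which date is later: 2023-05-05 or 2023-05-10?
2023-05-10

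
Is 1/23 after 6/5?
No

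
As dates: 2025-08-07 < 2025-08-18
True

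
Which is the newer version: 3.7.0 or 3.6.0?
3.7.0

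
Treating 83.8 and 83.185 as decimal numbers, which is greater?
83.8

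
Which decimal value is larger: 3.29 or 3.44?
3.44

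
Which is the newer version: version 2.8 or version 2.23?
version 2.23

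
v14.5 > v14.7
False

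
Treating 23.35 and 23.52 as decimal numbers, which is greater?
23.52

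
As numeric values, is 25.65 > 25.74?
False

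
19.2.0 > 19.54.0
False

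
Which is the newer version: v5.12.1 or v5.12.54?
v5.12.54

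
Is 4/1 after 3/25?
Yes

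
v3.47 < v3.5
False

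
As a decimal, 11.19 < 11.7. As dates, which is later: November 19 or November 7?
November 19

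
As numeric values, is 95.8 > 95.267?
True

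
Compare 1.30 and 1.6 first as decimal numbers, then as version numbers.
As decimals: 1.30 < 1.6. As versions: v1.30 > v1.6 (minor version 30 > 6).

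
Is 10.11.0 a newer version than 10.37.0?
No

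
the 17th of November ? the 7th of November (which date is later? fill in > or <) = >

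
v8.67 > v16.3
False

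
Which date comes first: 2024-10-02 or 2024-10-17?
2024-10-02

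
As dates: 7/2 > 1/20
True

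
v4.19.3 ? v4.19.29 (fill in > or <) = <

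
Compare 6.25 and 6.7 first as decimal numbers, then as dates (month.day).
As decimals: 6.25 < 6.7. As dates: 6/25 is later than 6/7 (day 25 > day 7).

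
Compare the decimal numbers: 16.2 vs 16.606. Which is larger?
16.606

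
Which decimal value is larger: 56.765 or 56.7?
56.765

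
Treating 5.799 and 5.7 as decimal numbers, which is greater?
5.799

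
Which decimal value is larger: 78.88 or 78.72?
78.88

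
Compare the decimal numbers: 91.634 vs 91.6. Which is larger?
91.634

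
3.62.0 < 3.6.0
False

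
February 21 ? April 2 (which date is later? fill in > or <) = <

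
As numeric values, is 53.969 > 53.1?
True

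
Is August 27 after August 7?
Yes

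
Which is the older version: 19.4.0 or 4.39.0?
4.39.0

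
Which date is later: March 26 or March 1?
March 26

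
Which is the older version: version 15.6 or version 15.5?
version 15.5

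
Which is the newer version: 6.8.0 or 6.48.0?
6.48.0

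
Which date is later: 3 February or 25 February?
25 February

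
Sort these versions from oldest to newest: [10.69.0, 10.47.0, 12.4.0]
[10.47.0, 10.69.0, 12.4.0]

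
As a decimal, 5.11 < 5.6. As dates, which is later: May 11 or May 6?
May 11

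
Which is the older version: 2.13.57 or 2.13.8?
2.13.8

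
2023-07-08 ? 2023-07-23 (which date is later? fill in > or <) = <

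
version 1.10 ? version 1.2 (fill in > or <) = >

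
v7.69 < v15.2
True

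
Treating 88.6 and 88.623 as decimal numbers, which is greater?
88.623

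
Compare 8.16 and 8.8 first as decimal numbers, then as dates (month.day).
As decimals: 8.16 < 8.8. As dates: 8/16 is later than 8/8 (day 16 > day 8).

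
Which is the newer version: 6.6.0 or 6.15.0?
6.15.0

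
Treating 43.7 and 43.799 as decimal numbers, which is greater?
43.799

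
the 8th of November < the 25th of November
True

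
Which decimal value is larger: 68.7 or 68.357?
68.7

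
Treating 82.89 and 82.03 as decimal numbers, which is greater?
82.89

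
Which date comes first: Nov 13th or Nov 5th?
Nov 5th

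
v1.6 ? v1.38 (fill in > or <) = <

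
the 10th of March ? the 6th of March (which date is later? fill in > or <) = >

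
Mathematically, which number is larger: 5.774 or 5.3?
5.774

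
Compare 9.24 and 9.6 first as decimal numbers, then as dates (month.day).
As decimals: 9.24 < 9.6. As dates: 9/24 is later than 9/6 (day 24 > day 6).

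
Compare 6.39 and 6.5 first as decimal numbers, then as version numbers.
As decimals: 6.39 < 6.5. As versions: v6.39 > v6.5 (minor version 39 > 5).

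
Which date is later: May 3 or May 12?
May 12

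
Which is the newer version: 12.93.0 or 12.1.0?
12.93.0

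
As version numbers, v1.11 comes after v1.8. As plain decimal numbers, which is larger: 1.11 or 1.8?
1.8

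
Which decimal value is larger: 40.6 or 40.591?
40.6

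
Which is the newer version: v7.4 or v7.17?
v7.17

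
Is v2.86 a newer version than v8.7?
No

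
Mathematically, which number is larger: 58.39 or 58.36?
58.39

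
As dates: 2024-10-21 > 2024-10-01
True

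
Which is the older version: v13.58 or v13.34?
v13.34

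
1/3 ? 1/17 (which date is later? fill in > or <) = <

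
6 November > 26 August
True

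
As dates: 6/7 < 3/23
False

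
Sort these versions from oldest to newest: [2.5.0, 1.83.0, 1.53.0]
[1.53.0, 1.83.0, 2.5.0]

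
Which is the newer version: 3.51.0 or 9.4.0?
9.4.0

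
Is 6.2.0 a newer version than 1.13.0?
Yes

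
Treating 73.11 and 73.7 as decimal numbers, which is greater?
73.7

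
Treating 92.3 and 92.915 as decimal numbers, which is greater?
92.915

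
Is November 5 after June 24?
Yes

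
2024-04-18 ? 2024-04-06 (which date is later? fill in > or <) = >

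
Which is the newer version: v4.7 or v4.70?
v4.70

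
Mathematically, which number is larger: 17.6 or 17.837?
17.837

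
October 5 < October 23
True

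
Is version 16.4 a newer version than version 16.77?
No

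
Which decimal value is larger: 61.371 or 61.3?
61.371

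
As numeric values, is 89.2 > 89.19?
True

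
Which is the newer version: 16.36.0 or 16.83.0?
16.83.0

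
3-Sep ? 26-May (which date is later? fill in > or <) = >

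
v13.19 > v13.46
False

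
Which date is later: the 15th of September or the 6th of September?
the 15th of September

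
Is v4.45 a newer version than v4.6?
Yes. Version numbers are compared segment by segment as integers, not as decimals: minor version 45 > 6, so v4.45 > v4.6 (even though the decimal 4.45 < 4.6).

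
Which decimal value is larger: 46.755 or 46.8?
46.8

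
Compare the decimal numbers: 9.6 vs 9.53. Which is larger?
9.6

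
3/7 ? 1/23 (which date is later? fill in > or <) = >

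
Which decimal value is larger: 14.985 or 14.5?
14.985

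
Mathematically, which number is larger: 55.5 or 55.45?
55.5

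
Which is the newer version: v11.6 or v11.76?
v11.76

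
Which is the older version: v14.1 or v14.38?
v14.1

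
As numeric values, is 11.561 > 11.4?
True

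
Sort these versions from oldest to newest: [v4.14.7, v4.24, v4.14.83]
[v4.14.7, v4.14.83, v4.24]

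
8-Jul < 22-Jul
True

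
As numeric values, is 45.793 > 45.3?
True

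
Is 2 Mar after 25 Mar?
No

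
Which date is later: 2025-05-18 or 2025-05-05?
2025-05-18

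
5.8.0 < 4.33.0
False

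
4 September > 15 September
False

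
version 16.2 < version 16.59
True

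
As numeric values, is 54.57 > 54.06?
True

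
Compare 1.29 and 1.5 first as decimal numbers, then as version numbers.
As decimals: 1.29 < 1.5. As versions: v1.29 > v1.5 (minor version 29 > 5).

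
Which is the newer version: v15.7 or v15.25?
v15.25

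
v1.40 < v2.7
True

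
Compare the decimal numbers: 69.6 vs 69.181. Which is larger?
69.6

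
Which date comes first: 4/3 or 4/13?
4/3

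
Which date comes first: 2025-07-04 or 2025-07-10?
2025-07-04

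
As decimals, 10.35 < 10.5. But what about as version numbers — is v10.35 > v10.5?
True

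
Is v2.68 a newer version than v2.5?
Yes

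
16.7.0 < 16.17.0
True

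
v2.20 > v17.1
False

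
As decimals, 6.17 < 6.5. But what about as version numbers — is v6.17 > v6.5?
True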